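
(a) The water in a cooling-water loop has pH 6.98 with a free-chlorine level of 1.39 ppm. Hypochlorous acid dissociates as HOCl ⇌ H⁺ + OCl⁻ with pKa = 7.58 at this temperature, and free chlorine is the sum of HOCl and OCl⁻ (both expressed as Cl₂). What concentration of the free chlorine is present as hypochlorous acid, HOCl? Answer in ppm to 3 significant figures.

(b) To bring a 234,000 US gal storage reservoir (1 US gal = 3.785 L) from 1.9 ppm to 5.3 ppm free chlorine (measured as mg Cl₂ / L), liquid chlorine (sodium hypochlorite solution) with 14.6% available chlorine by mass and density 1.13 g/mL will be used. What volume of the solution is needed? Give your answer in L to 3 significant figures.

(a) 1.11 ppm; (b) 18.3 L

(a) [OCl⁻]/[HOCl] = 10^(pH − pKa) = 10^(6.98 − 7.58) = 10^-0.60 = 0.2512.
(a) Fraction as HOCl = 1 / (1 + 0.2512) = 0.7992.
(a) HOCl = 0.7992 × 1.39 ppm = 1.111 ppm.

(b) Volume: 234,000 US gal × 3.785 L/gal = 885,690 L.
(b) Chlorine deficit: 5.3 − 1.9 = 3.4 ppm = 3.4 mg/L as Cl₂.
(b) Cl₂ equivalent needed: 3.4 mg/L × 885,690 L = 3,011,000 mg = 3011 g.
(b) Product at 14.6% available chlorine: 3011 / 0.146 = 20,630 g.
(b) Volume at density 1.13 g/mL: 20,630 g ÷ 1.13 g/mL = 18,250 mL.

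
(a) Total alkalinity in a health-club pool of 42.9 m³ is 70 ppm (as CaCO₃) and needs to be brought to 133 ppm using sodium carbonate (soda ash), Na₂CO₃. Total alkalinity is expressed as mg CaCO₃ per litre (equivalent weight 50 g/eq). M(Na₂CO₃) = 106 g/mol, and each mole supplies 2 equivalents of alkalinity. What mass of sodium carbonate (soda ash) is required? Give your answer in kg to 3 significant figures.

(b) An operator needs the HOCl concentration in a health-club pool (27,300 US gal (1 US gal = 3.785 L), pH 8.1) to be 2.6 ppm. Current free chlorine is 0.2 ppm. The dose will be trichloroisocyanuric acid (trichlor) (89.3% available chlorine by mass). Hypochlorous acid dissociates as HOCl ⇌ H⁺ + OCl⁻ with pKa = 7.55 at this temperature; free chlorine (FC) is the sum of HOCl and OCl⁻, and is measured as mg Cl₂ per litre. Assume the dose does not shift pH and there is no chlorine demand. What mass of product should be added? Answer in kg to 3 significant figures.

(a) 2.86 kg; (b) 1.35 kg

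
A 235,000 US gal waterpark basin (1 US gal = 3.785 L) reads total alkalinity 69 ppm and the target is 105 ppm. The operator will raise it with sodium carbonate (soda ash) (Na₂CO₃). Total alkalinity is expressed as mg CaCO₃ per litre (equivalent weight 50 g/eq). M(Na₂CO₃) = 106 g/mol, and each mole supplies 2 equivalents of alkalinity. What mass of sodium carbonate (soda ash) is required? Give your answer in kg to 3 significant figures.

Volume: 235,000 US gal × 3.785 L/gal = 889,475 L.
Alkalinity to add: (105 − 69) = 36 mg/L as CaCO₃ × 889,475 L = 32,020 g as CaCO₃.
Equivalents: 32,020 g ÷ 50 g/eq = 640.4 eq.
Each mole of Na₂CO₃ supplies 2 eq, so 640.4 / 2 = 320.2 mol.
Mass: 320.2 mol × 106 g/mol = 33,940 g.

33.9 kg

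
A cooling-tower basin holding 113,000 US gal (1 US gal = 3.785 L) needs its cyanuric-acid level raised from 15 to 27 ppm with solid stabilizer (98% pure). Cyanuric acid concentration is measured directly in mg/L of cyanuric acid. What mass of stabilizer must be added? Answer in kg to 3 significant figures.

5.24 kg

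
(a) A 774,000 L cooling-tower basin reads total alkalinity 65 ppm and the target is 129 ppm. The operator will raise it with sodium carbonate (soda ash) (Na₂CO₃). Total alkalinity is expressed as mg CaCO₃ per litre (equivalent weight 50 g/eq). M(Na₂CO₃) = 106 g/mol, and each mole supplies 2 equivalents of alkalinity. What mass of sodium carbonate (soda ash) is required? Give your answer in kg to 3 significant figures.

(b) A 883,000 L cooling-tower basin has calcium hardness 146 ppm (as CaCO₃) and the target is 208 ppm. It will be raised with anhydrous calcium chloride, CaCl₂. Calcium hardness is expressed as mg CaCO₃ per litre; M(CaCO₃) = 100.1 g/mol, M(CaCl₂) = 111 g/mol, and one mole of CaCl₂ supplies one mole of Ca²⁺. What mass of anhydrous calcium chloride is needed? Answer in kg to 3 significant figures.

(a) Alkalinity to add: (129 − 65) = 64 mg/L as CaCO₃ × 774,000 L = 49,540 g as CaCO₃.
(a) Equivalents: 49,540 g ÷ 50 g/eq = 990.7 eq.
(a) Each mole of Na₂CO₃ supplies 2 eq, so 990.7 / 2 = 495.4 mol.
(a) Mass: 495.4 mol × 106 g/mol = 52,510 g.

(b) Hardness to add: (208 − 146) = 62 mg/L as CaCO₃ × 883,000 L = 54,750 g as CaCO₃.
(b) Moles of Ca²⁺ (1 mol Ca²⁺ ≡ 1 mol CaCO₃): 54,750 / 100.1 g/mol = 546.9 mol.
(b) Mass of CaCl₂: 546.9 × 111 = 60,710 g.

(a) 52.5 kg; (b) 60.7 kg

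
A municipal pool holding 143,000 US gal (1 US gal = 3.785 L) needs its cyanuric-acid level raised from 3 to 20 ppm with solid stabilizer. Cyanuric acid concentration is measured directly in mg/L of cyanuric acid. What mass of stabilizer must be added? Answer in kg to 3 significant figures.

Volume: 143,000 US gal × 3.785 L/gal = 541,255 L.
CYA to add: (20 − 3) = 17 mg/L × 541,255 L = 9201 g cyanuric acid.

9.20 kg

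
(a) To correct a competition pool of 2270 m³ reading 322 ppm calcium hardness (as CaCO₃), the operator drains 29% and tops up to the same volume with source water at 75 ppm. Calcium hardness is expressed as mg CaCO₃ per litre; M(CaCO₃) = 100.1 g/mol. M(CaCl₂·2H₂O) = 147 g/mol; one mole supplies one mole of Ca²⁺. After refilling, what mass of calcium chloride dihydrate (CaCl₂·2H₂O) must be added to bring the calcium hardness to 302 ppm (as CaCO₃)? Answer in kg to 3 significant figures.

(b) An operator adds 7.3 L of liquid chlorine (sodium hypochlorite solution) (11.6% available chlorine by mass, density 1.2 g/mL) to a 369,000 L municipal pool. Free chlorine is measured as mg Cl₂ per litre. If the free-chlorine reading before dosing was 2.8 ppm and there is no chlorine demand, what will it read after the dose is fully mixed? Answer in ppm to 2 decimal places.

(a) 172 kg; (b) 5.55 ppm

(a) Volume: 2270 m³ = 2,270,000 L.
(a) After draining 29% and refilling: 322 × 0.71 + 75 × 0.29 = 250.37 ppm.
(a) Deficit to target: 302 − 250.37 = 51.63 mg/L.
(a) As CaCO₃: 51.63 mg/L × 2,270,000 L = 117,200 g; ÷ 100.1 = 1171 mol Ca²⁺.
(a) Mass: 1171 × 147 = 172,100 g.

(b) Mass of solution: 7.3 L × 1000 mL/L × 1.2 g/mL = 8760 g.
(b) Available chlorine delivered: 8760 g × 0.116 = 1016 g as Cl₂.
(b) Concentration rise: 1016 g / 369,000 L = 2.754 mg/L = 2.75 ppm.
(b) Final FC: 2.8 + 2.75 = 5.55 ppm.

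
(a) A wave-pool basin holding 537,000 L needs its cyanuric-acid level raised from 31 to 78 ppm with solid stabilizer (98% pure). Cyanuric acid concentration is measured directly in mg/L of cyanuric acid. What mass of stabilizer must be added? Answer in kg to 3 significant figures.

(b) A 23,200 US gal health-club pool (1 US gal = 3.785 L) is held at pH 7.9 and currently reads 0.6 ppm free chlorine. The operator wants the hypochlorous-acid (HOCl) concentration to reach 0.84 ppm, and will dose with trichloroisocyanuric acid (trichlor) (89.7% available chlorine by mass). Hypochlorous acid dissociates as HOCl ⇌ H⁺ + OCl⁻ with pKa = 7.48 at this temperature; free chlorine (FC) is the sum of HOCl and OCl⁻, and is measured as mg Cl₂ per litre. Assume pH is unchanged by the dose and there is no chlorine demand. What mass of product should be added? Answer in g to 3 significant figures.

(a) CYA to add: (78 − 31) = 47 mg/L × 537,000 L = 25,240 g cyanuric acid.
(a) At 98% purity: 25,240 / 0.98 = 25,750 g product.

(b) Volume: 23,200 US gal × 3.785 L/gal = 87,812 L.
(b) [OCl⁻]/[HOCl] = 10^(pH − pKa) = 10^(7.9 − 7.48) = 2.63; fraction as HOCl = 1/(1 + 2.63) = 0.2755.
(b) Free chlorine required for 0.84 ppm HOCl: 0.84 / 0.2755 = 3.049 ppm.
(b) FC to add: 3.049 − 0.6 = 2.449 mg/L as Cl₂.
(b) Cl₂ equivalent: 2.449 mg/L × 87,812 L = 215.1 g.
(b) Product at 89.7% available Cl: 215.1 / 0.897 = 239.8 g.

(a) 25.8 kg; (b) 240 g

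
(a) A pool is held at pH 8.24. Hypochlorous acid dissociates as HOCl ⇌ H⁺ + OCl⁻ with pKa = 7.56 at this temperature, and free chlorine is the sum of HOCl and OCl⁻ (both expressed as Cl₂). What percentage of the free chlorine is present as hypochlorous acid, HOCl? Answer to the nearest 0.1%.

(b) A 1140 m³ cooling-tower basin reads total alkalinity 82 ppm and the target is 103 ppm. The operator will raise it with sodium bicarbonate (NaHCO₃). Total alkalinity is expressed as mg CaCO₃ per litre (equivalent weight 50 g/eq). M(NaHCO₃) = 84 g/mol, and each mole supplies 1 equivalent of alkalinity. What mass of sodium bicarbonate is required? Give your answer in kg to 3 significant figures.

(a) [OCl⁻]/[HOCl] = 10^(pH − pKa) = 10^(8.24 − 7.56) = 10^0.68 = 4.786.
(a) Fraction as HOCl = 1 / (1 + 4.786) = 0.1728.

(b) Volume: 1140 m³ = 1,140,000 L.
(b) Alkalinity to add: (103 − 82) = 21 mg/L as CaCO₃ × 1,140,000 L = 23,940 g as CaCO₃.
(b) Equivalents: 23,940 g ÷ 50 g/eq = 478.8 eq.
(b) NaHCO₃ supplies 1 eq per mole → 478.8 mol.
(b) Mass: 478.8 mol × 84 g/mol = 40,220 g.

(a) 17.3%; (b) 40.2 kg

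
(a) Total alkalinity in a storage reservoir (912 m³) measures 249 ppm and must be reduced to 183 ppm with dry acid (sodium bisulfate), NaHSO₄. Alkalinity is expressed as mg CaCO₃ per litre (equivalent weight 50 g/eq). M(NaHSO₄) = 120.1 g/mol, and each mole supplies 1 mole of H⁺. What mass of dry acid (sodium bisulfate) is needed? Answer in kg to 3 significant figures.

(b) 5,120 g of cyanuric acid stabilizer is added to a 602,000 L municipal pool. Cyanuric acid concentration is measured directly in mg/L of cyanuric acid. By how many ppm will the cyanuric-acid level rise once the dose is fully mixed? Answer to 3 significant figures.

(a) 145 kg; (b) 8.50 ppm

(a) Volume: 912 m³ = 912,000 L.
(a) Alkalinity to neutralize: (249 − 183) = 66 mg/L as CaCO₃ × 912,000 L = 60,190 g as CaCO₃.
(a) Equivalents of H⁺ required: 60,190 ÷ 50 g/eq = 1204 eq = 1204 mol NaHSO₄.
(a) Mass of NaHSO₄: 1204 × 120.1 = 144,600 g.

(b) Rise: 5,120 g / 602,000 L × 1000 = 8.505 mg/L.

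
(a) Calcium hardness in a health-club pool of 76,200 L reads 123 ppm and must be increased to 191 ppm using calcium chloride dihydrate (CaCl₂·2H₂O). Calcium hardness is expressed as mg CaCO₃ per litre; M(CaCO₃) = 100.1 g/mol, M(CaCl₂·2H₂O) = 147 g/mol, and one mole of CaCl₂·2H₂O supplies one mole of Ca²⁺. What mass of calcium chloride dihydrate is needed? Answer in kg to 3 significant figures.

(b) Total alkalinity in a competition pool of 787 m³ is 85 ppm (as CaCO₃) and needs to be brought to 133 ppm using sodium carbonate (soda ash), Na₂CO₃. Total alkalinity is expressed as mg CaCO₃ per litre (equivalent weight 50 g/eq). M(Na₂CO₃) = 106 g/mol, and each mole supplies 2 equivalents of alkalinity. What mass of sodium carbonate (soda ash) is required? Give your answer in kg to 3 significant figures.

(a) Hardness to add: (191 − 123) = 68 mg/L as CaCO₃ × 76,200 L = 5182 g as CaCO₃.
(a) Moles of Ca²⁺ (1 mol Ca²⁺ ≡ 1 mol CaCO₃): 5182 / 100.1 g/mol = 51.76 mol.
(a) Mass of CaCl₂·2H₂O: 51.76 × 147 = 7609 g.

(b) Volume: 787 m³ = 787,000 L.
(b) Alkalinity to add: (133 − 85) = 48 mg/L as CaCO₃ × 787,000 L = 37,780 g as CaCO₃.
(b) Equivalents: 37,780 g ÷ 50 g/eq = 755.5 eq.
(b) Each mole of Na₂CO₃ supplies 2 eq, so 755.5 / 2 = 377.8 mol.
(b) Mass: 377.8 mol × 106 g/mol = 40,040 g.

(a) 7.61 kg; (b) 40.0 kg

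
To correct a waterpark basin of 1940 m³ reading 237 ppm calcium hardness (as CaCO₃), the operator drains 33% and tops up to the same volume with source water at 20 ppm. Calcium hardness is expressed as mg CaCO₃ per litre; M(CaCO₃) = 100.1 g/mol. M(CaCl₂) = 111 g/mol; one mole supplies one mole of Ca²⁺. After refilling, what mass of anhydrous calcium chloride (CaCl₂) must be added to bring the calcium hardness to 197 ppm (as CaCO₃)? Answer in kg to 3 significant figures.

68.0 kg

Volume: 1940 m³ = 1,940,000 L.
After draining 33% and refilling: 237 × 0.67 + 20 × 0.33 = 165.39 ppm.
Deficit to target: 197 − 165.39 = 31.61 mg/L.
As CaCO₃: 31.61 mg/L × 1,940,000 L = 61,320 g; ÷ 100.1 = 612.6 mol Ca²⁺.
Mass: 612.6 × 111 = 68,000 g.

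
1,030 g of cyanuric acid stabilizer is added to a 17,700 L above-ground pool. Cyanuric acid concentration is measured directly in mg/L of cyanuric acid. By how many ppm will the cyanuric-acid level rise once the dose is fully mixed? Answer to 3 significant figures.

58.2 ppm

Rise: 1,030 g / 17,700 L × 1000 = 58.19 mg/L.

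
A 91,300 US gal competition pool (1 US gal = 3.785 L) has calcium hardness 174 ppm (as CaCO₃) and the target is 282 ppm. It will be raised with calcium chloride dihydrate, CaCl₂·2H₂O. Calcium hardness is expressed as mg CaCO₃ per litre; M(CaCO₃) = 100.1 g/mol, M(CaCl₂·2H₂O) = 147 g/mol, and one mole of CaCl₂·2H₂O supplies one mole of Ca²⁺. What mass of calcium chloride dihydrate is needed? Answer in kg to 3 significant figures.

54.8 kg

Volume: 91,300 US gal × 3.785 L/gal = 345,570 L.
Hardness to add: (282 − 174) = 108 mg/L as CaCO₃ × 345,570 L = 37,320 g as CaCO₃.
Moles of Ca²⁺ (1 mol Ca²⁺ ≡ 1 mol CaCO₃): 37,320 / 100.1 g/mol = 372.8 mol.
Mass of CaCl₂·2H₂O: 372.8 × 147 = 54,810 g.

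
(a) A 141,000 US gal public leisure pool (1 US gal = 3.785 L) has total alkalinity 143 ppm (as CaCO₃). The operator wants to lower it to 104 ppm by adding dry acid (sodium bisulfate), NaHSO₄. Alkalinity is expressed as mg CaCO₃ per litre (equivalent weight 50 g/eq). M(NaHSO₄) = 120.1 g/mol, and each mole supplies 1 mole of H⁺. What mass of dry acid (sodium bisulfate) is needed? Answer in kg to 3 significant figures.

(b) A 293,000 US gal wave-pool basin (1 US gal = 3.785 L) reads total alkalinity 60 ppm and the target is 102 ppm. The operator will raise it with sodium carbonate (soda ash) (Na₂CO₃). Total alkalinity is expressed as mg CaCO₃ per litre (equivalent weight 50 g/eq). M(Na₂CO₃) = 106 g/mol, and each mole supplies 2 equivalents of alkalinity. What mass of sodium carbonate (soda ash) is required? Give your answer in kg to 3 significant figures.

(a) Volume: 141,000 US gal × 3.785 L/gal = 533,685 L.
(a) Alkalinity to neutralize: (143 − 104) = 39 mg/L as CaCO₃ × 533,685 L = 20,810 g as CaCO₃.
(a) Equivalents of H⁺ required: 20,810 ÷ 50 g/eq = 416.3 eq = 416.3 mol NaHSO₄.
(a) Mass of NaHSO₄: 416.3 × 120.1 = 49,990 g.

(b) Volume: 293,000 US gal × 3.785 L/gal = 1,109,005 L.
(b) Alkalinity to add: (102 − 60) = 42 mg/L as CaCO₃ × 1,109,005 L = 46,580 g as CaCO₃.
(b) Equivalents: 46,580 g ÷ 50 g/eq = 931.6 eq.
(b) Each mole of Na₂CO₃ supplies 2 eq, so 931.6 / 2 = 465.8 mol.
(b) Mass: 465.8 mol × 106 g/mol = 49,370 g.

(a) 50.0 kg; (b) 49.4 kg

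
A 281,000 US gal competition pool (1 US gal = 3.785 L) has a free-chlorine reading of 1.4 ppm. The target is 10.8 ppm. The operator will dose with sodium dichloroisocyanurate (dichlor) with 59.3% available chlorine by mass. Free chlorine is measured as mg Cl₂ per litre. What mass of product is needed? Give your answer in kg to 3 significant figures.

Volume: 281,000 US gal × 3.785 L/gal = 1,063,585 L.
Chlorine deficit: 10.8 − 1.4 = 9.4 ppm = 9.4 mg/L as Cl₂.
Cl₂ equivalent needed: 9.4 mg/L × 1,063,585 L = 9,998,000 mg = 9998 g.
Product at 59.3% available chlorine: 9998 / 0.593 = 16,860 g.

16.9 kg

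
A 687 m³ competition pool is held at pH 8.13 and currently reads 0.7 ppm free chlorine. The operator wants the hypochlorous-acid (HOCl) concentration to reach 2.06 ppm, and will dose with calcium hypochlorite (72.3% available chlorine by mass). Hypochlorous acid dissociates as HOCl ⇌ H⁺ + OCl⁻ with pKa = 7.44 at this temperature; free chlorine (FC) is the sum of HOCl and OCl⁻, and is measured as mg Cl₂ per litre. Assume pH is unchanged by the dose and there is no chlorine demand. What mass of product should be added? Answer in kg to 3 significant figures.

Volume: 687 m³ = 687,000 L.
[OCl⁻]/[HOCl] = 10^(pH − pKa) = 10^(8.13 − 7.44) = 4.898; fraction as HOCl = 1/(1 + 4.898) = 0.1696.
Free chlorine required for 2.06 ppm HOCl: 2.06 / 0.1696 = 12.15 ppm.
FC to add: 12.15 − 0.7 = 11.45 mg/L as Cl₂.
Cl₂ equivalent: 11.45 mg/L × 687,000 L = 7866 g.
Product at 72.3% available Cl: 7866 / 0.723 = 10,880 g.

10.9 kg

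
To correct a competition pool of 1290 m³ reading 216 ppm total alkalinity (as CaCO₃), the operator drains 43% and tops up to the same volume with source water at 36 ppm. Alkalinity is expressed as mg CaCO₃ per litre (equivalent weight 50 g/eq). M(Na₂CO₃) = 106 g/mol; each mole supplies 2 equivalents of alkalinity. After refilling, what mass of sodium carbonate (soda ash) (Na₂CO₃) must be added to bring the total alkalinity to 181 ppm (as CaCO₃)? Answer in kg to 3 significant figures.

Volume: 1290 m³ = 1,290,000 L.
After draining 43% and refilling: 216 × 0.57 + 36 × 0.43 = 138.6 ppm.
Deficit to target: 181 − 138.6 = 42.4 mg/L.
As CaCO₃: 42.4 mg/L × 1,290,000 L = 54,700 g; ÷ 50 g/eq ÷ 2 = 547 mol Na₂CO₃.
Mass: 547 × 106 = 57,980 g.

58.0 kg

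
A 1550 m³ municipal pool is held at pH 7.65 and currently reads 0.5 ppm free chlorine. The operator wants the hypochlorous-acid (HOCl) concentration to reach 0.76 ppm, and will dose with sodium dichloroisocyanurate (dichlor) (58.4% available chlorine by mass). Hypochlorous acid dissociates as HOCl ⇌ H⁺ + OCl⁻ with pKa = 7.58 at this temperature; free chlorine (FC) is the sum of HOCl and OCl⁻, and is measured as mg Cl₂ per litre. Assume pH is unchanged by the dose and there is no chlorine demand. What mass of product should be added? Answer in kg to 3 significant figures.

3.06 kg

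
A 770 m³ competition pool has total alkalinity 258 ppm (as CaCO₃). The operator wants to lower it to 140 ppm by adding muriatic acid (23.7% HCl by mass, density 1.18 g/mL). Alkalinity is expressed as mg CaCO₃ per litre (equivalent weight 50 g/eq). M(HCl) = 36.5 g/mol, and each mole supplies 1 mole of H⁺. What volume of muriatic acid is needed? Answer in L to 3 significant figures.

237 L

Volume: 770 m³ = 770,000 L.
Alkalinity to neutralize: (258 − 140) = 118 mg/L as CaCO₃ × 770,000 L = 90,860 g as CaCO₃.
Equivalents of H⁺ required: 90,860 ÷ 50 g/eq = 1817 eq = 1817 mol HCl.
Mass of HCl: 1817 × 36.5 = 66,330 g.
Mass of 23.7% solution: 66,330 / 0.237 = 279,900 g.
Volume: 279,900 g ÷ 1.18 g/mL = 237,200 mL.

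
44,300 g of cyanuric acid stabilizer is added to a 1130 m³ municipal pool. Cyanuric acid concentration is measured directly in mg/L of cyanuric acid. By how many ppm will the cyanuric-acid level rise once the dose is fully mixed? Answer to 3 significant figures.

39.2 ppm

Volume: 1130 m³ = 1,130,000 L.
Rise: 44,300 g / 1,130,000 L × 1000 = 39.2 mg/L.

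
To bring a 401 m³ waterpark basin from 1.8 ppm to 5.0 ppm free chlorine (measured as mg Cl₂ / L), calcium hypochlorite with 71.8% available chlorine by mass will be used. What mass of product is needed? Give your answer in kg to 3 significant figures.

1.79 kg

Volume: 401 m³ = 401,000 L.
Chlorine deficit: 5.0 − 1.8 = 3.2 ppm = 3.2 mg/L as Cl₂.
Cl₂ equivalent needed: 3.2 mg/L × 401,000 L = 1,283,000 mg = 1283 g.
Product at 71.8% available chlorine: 1283 / 0.718 = 1787 g.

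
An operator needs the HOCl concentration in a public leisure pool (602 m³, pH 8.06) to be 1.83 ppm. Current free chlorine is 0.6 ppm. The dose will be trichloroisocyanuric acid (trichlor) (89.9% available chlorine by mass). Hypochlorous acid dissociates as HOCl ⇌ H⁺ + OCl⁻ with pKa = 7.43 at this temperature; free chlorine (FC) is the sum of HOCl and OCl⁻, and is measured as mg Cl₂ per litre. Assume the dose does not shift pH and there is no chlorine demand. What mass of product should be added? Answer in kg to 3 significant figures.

6.05 kg

Volume: 602 m³ = 602,000 L.
[OCl⁻]/[HOCl] = 10^(pH − pKa) = 10^(8.06 − 7.43) = 4.266; fraction as HOCl = 1/(1 + 4.266) = 0.1899.
Free chlorine required for 1.83 ppm HOCl: 1.83 / 0.1899 = 9.636 ppm.
FC to add: 9.636 − 0.6 = 9.036 mg/L as Cl₂.
Cl₂ equivalent: 9.036 mg/L × 602,000 L = 5440 g.
Product at 89.9% available Cl: 5440 / 0.899 = 6051 g.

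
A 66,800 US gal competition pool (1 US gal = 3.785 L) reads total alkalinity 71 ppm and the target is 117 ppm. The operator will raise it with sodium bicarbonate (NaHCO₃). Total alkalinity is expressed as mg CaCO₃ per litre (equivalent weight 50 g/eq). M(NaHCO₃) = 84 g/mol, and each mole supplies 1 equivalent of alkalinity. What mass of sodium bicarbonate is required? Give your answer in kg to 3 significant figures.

Volume: 66,800 US gal × 3.785 L/gal = 252,838 L.
Alkalinity to add: (117 − 71) = 46 mg/L as CaCO₃ × 252,838 L = 11,630 g as CaCO₃.
Equivalents: 11,630 g ÷ 50 g/eq = 232.6 eq.
NaHCO₃ supplies 1 eq per mole → 232.6 mol.
Mass: 232.6 mol × 84 g/mol = 19,540 g.

19.5 kg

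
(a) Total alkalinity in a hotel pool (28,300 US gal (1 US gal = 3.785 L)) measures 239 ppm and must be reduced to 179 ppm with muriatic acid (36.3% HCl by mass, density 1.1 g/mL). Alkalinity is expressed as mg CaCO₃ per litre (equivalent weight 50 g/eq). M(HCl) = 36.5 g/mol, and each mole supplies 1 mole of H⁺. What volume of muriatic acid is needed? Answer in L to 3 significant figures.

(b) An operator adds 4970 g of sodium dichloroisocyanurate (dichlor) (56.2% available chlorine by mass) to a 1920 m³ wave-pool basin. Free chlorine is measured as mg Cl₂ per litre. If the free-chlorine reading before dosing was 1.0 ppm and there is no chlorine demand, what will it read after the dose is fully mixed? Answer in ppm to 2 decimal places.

(a) Volume: 28,300 US gal × 3.785 L/gal = 107,116 L.
(a) Alkalinity to neutralize: (239 − 179) = 60 mg/L as CaCO₃ × 107,116 L = 6427 g as CaCO₃.
(a) Equivalents of H⁺ required: 6427 ÷ 50 g/eq = 128.5 eq = 128.5 mol HCl.
(a) Mass of HCl: 128.5 × 36.5 = 4692 g.
(a) Mass of 36.3% solution: 4692 / 0.363 = 12,920 g.
(a) Volume: 12,920 g ÷ 1.1 g/mL = 11,750 mL.

(b) Volume: 1920 m³ = 1,920,000 L.
(b) Available chlorine delivered: 4970 g × 0.562 = 2793 g as Cl₂.
(b) Concentration rise: 2793 g / 1,920,000 L = 1.455 mg/L = 1.45 ppm.
(b) Final FC: 1.0 + 1.45 = 2.45 ppm.

(a) 11.7 L; (b) 2.45 ppm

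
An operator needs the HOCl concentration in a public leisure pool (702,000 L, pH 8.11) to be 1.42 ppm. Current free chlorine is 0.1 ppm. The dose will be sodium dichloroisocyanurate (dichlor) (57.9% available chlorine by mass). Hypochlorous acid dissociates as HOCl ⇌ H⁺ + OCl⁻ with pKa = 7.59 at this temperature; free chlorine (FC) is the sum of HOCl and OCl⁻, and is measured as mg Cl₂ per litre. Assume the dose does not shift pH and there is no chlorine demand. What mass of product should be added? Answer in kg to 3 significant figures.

[OCl⁻]/[HOCl] = 10^(pH − pKa) = 10^(8.11 − 7.59) = 3.311; fraction as HOCl = 1/(1 + 3.311) = 0.2319.
Free chlorine required for 1.42 ppm HOCl: 1.42 / 0.2319 = 6.122 ppm.
FC to add: 6.122 − 0.1 = 6.022 mg/L as Cl₂.
Cl₂ equivalent: 6.022 mg/L × 702,000 L = 4227 g.
Product at 57.9% available Cl: 4227 / 0.579 = 7301 g.

7.30 kg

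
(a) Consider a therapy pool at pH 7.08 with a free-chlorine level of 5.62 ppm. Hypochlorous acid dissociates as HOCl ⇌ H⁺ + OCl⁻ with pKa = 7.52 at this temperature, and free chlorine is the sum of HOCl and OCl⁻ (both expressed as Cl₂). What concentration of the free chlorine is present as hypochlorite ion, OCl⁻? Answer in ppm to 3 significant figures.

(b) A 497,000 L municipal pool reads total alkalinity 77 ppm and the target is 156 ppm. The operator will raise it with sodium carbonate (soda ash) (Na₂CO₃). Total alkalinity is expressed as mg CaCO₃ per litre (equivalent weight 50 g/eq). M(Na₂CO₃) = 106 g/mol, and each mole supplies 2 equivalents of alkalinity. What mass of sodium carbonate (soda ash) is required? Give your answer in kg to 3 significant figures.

(a) [OCl⁻]/[HOCl] = 10^(pH − pKa) = 10^(7.08 − 7.52) = 10^-0.44 = 0.3631.
(a) Fraction as HOCl = 1 / (1 + 0.3631) = 0.7336.
(a) OCl⁻ = (1 − 0.7336) × 5.62 ppm = 1.497 ppm.

(b) Alkalinity to add: (156 − 77) = 79 mg/L as CaCO₃ × 497,000 L = 39,260 g as CaCO₃.
(b) Equivalents: 39,260 g ÷ 50 g/eq = 785.3 eq.
(b) Each mole of Na₂CO₃ supplies 2 eq, so 785.3 / 2 = 392.6 mol.
(b) Mass: 392.6 mol × 106 g/mol = 41,620 g.

(a) 1.50 ppm; (b) 41.6 kg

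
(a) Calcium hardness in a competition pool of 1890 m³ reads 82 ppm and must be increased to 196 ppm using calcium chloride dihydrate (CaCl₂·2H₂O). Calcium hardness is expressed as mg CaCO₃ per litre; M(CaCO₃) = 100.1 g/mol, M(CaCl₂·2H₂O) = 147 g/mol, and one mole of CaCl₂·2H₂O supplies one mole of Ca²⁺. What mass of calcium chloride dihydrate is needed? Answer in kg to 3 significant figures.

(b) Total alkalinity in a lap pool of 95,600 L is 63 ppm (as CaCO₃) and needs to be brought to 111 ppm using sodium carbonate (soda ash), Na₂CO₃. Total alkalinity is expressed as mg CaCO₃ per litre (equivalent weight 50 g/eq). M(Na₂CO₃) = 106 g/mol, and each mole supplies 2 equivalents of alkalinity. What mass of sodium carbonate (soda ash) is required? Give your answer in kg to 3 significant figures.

(a) 316 kg; (b) 4.86 kg

(a) Volume: 1890 m³ = 1,890,000 L.
(a) Hardness to add: (196 − 82) = 114 mg/L as CaCO₃ × 1,890,000 L = 215,500 g as CaCO₃.
(a) Moles of Ca²⁺ (1 mol Ca²⁺ ≡ 1 mol CaCO₃): 215,500 / 100.1 g/mol = 2152 mol.
(a) Mass of CaCl₂·2H₂O: 2152 × 147 = 316,400 g.

(b) Alkalinity to add: (111 − 63) = 48 mg/L as CaCO₃ × 95,600 L = 4589 g as CaCO₃.
(b) Equivalents: 4589 g ÷ 50 g/eq = 91.78 eq.
(b) Each mole of Na₂CO₃ supplies 2 eq, so 91.78 / 2 = 45.89 mol.
(b) Mass: 45.89 mol × 106 g/mol = 4864 g.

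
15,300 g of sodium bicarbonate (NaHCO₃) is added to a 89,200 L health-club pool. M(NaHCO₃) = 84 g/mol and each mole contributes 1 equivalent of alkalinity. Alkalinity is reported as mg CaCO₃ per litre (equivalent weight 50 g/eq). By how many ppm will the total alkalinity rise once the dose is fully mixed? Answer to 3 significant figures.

Moles of NaHCO₃: 15,300 g ÷ 84 g/mol = 182.1 mol → 182.1 eq of alkalinity.
As CaCO₃: 182.1 eq × 50 g/eq = 9107 g.
Rise: 9107 g / 89,200 L × 1000 = 102.1 mg/L.

102 ppm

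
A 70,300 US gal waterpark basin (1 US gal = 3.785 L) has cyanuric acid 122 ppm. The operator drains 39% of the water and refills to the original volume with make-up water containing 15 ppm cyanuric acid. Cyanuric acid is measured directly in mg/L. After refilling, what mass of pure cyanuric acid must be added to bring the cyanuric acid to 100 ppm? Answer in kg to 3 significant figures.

5.25 kg

Volume: 70,300 US gal × 3.785 L/gal = 266,086 L.
After draining 39% and refilling: 122 × 0.61 + 15 × 0.39 = 80.27 ppm.
Deficit to target: 100 − 80.27 = 19.73 mg/L.
Mass: 19.73 mg/L × 266,086 L = 5250 g cyanuric acid.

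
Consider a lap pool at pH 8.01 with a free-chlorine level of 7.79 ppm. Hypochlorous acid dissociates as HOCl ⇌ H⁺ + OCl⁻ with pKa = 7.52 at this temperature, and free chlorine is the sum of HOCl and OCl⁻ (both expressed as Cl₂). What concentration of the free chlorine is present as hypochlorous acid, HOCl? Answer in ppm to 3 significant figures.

1.90 ppm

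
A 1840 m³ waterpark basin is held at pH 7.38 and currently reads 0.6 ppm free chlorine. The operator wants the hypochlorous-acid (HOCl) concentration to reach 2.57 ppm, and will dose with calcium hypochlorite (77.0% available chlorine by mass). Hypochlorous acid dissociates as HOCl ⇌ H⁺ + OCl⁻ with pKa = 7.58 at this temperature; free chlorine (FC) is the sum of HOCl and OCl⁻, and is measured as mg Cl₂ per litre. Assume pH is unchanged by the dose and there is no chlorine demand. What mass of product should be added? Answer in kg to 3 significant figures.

Volume: 1840 m³ = 1,840,000 L.
[OCl⁻]/[HOCl] = 10^(pH − pKa) = 10^(7.38 − 7.58) = 0.631; fraction as HOCl = 1/(1 + 0.631) = 0.6131.
Free chlorine required for 2.57 ppm HOCl: 2.57 / 0.6131 = 4.192 ppm.
FC to add: 4.192 − 0.6 = 3.592 mg/L as Cl₂.
Cl₂ equivalent: 3.592 mg/L × 1,840,000 L = 6608 g.
Product at 77.0% available Cl: 6608 / 0.77 = 8582 g.

8.58 kg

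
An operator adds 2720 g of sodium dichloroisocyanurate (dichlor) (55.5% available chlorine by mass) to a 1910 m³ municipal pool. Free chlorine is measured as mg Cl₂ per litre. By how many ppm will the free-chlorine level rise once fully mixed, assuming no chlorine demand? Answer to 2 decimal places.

Volume: 1910 m³ = 1,910,000 L.
Available chlorine delivered: 2720 g × 0.555 = 1510 g as Cl₂.
Concentration rise: 1510 g / 1,910,000 L = 0.7904 mg/L = 0.79 ppm.

0.79 ppm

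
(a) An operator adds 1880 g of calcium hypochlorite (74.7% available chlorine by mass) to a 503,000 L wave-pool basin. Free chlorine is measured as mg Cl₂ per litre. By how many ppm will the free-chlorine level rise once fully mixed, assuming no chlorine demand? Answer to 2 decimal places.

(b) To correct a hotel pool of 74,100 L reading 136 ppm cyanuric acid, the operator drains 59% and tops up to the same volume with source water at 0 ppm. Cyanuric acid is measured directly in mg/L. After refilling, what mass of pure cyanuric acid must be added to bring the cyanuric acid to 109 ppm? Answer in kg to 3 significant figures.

(a) 2.79 ppm; (b) 3.95 kg

(a) Available chlorine delivered: 1880 g × 0.747 = 1404 g as Cl₂.
(a) Concentration rise: 1404 g / 503,000 L = 2.792 mg/L = 2.79 ppm.

(b) After draining 59% and refilling: 136 × 0.41 + 0 × 0.59 = 55.76 ppm.
(b) Deficit to target: 109 − 55.76 = 53.24 mg/L.
(b) Mass: 53.24 mg/L × 74,100 L = 3945 g cyanuric acid.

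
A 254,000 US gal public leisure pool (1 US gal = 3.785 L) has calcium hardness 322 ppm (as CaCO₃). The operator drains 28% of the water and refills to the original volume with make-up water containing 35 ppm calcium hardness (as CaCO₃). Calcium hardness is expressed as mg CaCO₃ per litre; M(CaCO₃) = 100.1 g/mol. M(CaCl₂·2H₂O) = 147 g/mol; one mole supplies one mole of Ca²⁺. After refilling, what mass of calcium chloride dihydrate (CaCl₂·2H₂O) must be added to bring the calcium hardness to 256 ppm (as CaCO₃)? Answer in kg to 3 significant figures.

Volume: 254,000 US gal × 3.785 L/gal = 961,390 L.
After draining 28% and refilling: 322 × 0.72 + 35 × 0.28 = 241.64 ppm.
Deficit to target: 256 − 241.64 = 14.36 mg/L.
As CaCO₃: 14.36 mg/L × 961,390 L = 13,810 g; ÷ 100.1 = 137.9 mol Ca²⁺.
Mass: 137.9 × 147 = 20,270 g.

20.3 kg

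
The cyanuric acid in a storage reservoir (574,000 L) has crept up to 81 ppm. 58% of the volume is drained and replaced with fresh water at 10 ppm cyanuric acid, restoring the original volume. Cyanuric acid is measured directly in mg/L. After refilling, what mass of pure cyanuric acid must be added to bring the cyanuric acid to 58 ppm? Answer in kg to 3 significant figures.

10.4 kg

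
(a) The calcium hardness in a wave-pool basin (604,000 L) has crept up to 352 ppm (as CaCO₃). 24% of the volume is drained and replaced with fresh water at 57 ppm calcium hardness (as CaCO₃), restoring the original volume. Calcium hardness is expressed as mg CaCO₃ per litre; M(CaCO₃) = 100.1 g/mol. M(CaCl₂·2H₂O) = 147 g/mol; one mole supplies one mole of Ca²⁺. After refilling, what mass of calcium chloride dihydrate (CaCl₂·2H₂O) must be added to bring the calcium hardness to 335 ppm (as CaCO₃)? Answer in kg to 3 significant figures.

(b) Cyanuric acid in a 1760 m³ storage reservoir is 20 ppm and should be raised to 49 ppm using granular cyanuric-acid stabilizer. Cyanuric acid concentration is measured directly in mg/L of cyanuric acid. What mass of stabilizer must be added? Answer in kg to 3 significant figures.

(a) After draining 24% and refilling: 352 × 0.76 + 57 × 0.24 = 281.2 ppm.
(a) Deficit to target: 335 − 281.2 = 53.8 mg/L.
(a) As CaCO₃: 53.8 mg/L × 604,000 L = 32,500 g; ÷ 100.1 = 324.6 mol Ca²⁺.
(a) Mass: 324.6 × 147 = 47,720 g.

(b) Volume: 1760 m³ = 1,760,000 L.
(b) CYA to add: (49 − 20) = 29 mg/L × 1,760,000 L = 51,040 g cyanuric acid.

(a) 47.7 kg; (b) 51.0 kg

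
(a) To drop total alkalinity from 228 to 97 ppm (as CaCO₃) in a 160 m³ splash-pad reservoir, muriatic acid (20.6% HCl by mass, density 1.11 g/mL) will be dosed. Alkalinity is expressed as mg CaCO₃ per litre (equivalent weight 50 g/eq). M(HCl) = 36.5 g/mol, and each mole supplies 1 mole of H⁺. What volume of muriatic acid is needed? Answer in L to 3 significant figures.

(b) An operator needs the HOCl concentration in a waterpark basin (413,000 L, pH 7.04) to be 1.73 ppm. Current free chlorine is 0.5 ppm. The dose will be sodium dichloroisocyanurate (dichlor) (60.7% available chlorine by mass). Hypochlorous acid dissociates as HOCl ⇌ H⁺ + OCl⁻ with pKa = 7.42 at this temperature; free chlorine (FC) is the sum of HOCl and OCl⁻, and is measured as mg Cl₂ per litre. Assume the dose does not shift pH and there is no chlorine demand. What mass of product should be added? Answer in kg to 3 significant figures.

(a) Volume: 160 m³ = 160,000 L.
(a) Alkalinity to neutralize: (228 − 97) = 131 mg/L as CaCO₃ × 160,000 L = 20,960 g as CaCO₃.
(a) Equivalents of H⁺ required: 20,960 ÷ 50 g/eq = 419.2 eq = 419.2 mol HCl.
(a) Mass of HCl: 419.2 × 36.5 = 15,300 g.
(a) Mass of 20.6% solution: 15,300 / 0.206 = 74,280 g.
(a) Volume: 74,280 g ÷ 1.11 g/mL = 66,920 mL.

(b) [OCl⁻]/[HOCl] = 10^(pH − pKa) = 10^(7.04 − 7.42) = 0.4169; fraction as HOCl = 1/(1 + 0.4169) = 0.7058.
(b) Free chlorine required for 1.73 ppm HOCl: 1.73 / 0.7058 = 2.451 ppm.
(b) FC to add: 2.451 − 0.5 = 1.951 mg/L as Cl₂.
(b) Cl₂ equivalent: 1.951 mg/L × 413,000 L = 805.8 g.
(b) Product at 60.7% available Cl: 805.8 / 0.607 = 1328 g.

(a) 66.9 L; (b) 1.33 kg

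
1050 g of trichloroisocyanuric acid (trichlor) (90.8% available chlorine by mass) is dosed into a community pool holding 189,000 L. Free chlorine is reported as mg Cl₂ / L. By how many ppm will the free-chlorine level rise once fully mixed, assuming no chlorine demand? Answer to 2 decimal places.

5.04 ppm

Available chlorine delivered: 1050 g × 0.908 = 953.4 g as Cl₂.
Concentration rise: 953.4 g / 189,000 L = 5.044 mg/L = 5.04 ppm.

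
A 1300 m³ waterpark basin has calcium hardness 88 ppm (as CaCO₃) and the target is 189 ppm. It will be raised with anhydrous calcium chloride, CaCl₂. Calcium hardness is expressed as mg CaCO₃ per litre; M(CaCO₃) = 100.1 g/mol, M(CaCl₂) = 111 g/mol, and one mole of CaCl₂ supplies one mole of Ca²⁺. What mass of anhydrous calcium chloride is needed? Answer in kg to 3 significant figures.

Volume: 1300 m³ = 1,300,000 L.
Hardness to add: (189 − 88) = 101 mg/L as CaCO₃ × 1,300,000 L = 131,300 g as CaCO₃.
Moles of Ca²⁺ (1 mol Ca²⁺ ≡ 1 mol CaCO₃): 131,300 / 100.1 g/mol = 1312 mol.
Mass of CaCl₂: 1312 × 111 = 145,600 g.

146 kg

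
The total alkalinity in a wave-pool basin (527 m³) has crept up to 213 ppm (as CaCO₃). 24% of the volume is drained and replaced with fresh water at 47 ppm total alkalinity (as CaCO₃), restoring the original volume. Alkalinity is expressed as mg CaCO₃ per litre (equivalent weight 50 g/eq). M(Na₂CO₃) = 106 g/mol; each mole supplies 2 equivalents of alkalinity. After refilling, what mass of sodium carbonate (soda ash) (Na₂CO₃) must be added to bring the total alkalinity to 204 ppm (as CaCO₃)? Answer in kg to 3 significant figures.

17.2 kg

Volume: 527 m³ = 527,000 L.
After draining 24% and refilling: 213 × 0.76 + 47 × 0.24 = 173.16 ppm.
Deficit to target: 204 − 173.16 = 30.84 mg/L.
As CaCO₃: 30.84 mg/L × 527,000 L = 16,250 g; ÷ 50 g/eq ÷ 2 = 162.5 mol Na₂CO₃.
Mass: 162.5 × 106 = 17,230 g.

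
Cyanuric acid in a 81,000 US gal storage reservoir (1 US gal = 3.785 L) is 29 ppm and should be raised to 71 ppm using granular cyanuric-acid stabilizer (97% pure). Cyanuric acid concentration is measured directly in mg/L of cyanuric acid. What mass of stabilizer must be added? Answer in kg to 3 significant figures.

13.3 kg

Volume: 81,000 US gal × 3.785 L/gal = 306,585 L.
CYA to add: (71 − 29) = 42 mg/L × 306,585 L = 12,880 g cyanuric acid.
At 97% purity: 12,880 / 0.97 = 13,270 g product.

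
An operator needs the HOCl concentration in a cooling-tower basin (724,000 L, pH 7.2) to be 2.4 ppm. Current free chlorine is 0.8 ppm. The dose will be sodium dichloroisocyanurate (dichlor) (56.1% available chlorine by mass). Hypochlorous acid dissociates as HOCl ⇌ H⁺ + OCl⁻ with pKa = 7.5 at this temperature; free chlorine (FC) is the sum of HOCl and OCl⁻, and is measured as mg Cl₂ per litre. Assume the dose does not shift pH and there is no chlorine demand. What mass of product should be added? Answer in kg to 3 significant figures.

3.62 kg

[OCl⁻]/[HOCl] = 10^(pH − pKa) = 10^(7.2 − 7.5) = 0.5012; fraction as HOCl = 1/(1 + 0.5012) = 0.6661.
Free chlorine required for 2.4 ppm HOCl: 2.4 / 0.6661 = 3.603 ppm.
FC to add: 3.603 − 0.8 = 2.803 mg/L as Cl₂.
Cl₂ equivalent: 2.803 mg/L × 724,000 L = 2029 g.
Product at 56.1% available Cl: 2029 / 0.561 = 3617 g.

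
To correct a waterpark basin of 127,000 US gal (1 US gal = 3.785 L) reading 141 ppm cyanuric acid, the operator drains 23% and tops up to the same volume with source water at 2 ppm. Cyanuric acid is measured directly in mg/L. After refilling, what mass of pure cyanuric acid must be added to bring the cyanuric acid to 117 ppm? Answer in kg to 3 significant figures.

3.83 kg

Volume: 127,000 US gal × 3.785 L/gal = 480,695 L.
After draining 23% and refilling: 141 × 0.77 + 2 × 0.23 = 109.03 ppm.
Deficit to target: 117 − 109.03 = 7.97 mg/L.
Mass: 7.97 mg/L × 480,695 L = 3831 g cyanuric acid.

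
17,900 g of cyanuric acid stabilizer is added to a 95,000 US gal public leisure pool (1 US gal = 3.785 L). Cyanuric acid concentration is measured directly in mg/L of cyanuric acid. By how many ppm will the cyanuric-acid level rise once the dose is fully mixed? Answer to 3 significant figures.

Volume: 95,000 US gal × 3.785 L/gal = 359,575 L.
Rise: 17,900 g / 359,575 L × 1000 = 49.78 mg/L.

49.8 ppm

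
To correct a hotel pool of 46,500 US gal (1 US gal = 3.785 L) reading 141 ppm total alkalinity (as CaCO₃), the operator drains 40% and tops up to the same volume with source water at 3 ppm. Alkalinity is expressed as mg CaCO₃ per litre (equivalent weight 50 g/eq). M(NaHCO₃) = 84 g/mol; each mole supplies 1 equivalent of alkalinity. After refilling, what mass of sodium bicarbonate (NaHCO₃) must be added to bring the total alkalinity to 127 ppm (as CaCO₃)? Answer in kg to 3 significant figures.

Volume: 46,500 US gal × 3.785 L/gal = 176,002 L.
After draining 40% and refilling: 141 × 0.60 + 3 × 0.40 = 85.8 ppm.
Deficit to target: 127 − 85.8 = 41.2 mg/L.
As CaCO₃: 41.2 mg/L × 176,002 L = 7251 g; ÷ 50 g/eq ÷ 1 = 145 mol NaHCO₃.
Mass: 145 × 84 = 12,180 g.

12.2 kg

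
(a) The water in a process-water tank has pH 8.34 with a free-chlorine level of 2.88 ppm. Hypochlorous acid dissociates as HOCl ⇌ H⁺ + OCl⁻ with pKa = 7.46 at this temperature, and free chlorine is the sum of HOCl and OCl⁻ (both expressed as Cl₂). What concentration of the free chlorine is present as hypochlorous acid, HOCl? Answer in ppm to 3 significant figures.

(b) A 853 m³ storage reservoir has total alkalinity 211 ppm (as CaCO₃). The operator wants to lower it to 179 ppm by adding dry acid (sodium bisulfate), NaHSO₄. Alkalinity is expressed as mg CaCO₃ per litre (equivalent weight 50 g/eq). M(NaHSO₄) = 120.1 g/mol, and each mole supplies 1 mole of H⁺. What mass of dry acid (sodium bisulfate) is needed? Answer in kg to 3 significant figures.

(a) [OCl⁻]/[HOCl] = 10^(pH − pKa) = 10^(8.34 − 7.46) = 10^0.88 = 7.586.
(a) Fraction as HOCl = 1 / (1 + 7.586) = 0.1165.
(a) HOCl = 0.1165 × 2.88 ppm = 0.3354 ppm.

(b) Volume: 853 m³ = 853,000 L.
(b) Alkalinity to neutralize: (211 − 179) = 32 mg/L as CaCO₃ × 853,000 L = 27,300 g as CaCO₃.
(b) Equivalents of H⁺ required: 27,300 ÷ 50 g/eq = 545.9 eq = 545.9 mol NaHSO₄.
(b) Mass of NaHSO₄: 545.9 × 120.1 = 65,560 g.

(a) 0.335 ppm; (b) 65.6 kg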